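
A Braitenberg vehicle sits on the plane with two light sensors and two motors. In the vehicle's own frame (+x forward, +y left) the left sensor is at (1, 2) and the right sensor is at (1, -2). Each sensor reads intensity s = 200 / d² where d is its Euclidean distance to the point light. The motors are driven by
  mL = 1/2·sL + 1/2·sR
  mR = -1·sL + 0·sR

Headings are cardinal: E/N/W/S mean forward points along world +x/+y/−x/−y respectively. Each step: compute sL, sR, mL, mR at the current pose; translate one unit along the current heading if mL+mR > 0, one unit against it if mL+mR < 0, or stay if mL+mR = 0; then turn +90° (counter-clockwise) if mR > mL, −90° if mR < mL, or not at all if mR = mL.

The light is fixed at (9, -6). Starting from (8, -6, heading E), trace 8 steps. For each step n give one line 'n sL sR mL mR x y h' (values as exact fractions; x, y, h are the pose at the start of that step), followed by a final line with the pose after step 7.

0 50 50 50 -50 8 -6 E
1 100 20 60 -100 8 -6 S
2 40 200/13 360/13 -40 8 -5 W
3 25 25 25 -25 9 -5 N
4 20 100 60 -20 9 -5 E
5 200/9 200 1000/9 -200/9 10 -5 S
6 50 50 50 -50 10 -6 W
7 100 20 60 -100 10 -6 N
final 10 -7 E

n=0: pose=(8,-6,E); sL=50, sR=50; mL=50, mR=-50; mL+mR=0 → advance +0; mR−mL=-100 → turn -1·90°
n=1: pose=(8,-6,S); sL=100, sR=20; mL=60, mR=-100; mL+mR=-40 → advance -1; mR−mL=-160 → turn -1·90°
n=2: pose=(8,-5,W); sL=40, sR=200/13; mL=360/13, mR=-40; mL+mR=-160/13 → advance -1; mR−mL=-880/13 → turn -1·90°
n=3: pose=(9,-5,N); sL=25, sR=25; mL=25, mR=-25; mL+mR=0 → advance +0; mR−mL=-50 → turn -1·90°
n=4: pose=(9,-5,E); sL=20, sR=100; mL=60, mR=-20; mL+mR=40 → advance +1; mR−mL=-80 → turn -1·90°
n=5: pose=(10,-5,S); sL=200/9, sR=200; mL=1000/9, mR=-200/9; mL+mR=800/9 → advance +1; mR−mL=-400/3 → turn -1·90°
n=6: pose=(10,-6,W); sL=50, sR=50; mL=50, mR=-50; mL+mR=0 → advance +0; mR−mL=-100 → turn -1·90°
n=7: pose=(10,-6,N); sL=100, sR=20; mL=60, mR=-100; mL+mR=-40 → advance -1; mR−mL=-160 → turn -1·90°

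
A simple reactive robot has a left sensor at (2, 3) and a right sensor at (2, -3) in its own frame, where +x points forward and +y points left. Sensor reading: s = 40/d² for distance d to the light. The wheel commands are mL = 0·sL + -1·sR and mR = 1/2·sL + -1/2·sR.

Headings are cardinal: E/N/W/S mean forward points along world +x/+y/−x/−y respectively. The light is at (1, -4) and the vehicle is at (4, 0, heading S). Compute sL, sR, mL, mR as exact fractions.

1 10 -10 -9/2

left sensor world pos  = (7, -2); dL² = 40
right sensor world pos = (1, -2); dR² = 4
sL = 40/40 = 1
sR = 40/4 = 10
mL = 0·sL + -1·sR = -10
mR = 1/2·sL + -1/2·sR = -9/2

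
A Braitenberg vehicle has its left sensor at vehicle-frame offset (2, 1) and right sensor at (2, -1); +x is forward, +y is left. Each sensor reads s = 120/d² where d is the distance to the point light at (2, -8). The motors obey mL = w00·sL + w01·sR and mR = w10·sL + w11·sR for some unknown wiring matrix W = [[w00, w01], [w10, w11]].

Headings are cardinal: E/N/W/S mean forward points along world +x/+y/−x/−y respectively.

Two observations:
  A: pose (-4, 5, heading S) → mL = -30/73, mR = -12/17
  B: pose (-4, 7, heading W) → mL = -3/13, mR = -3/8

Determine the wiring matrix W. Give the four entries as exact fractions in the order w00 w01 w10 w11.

-1/2 0 0 -1

obs A: pose=(-4,5,S) → sL=60/73, sR=12/17, mL=-30/73, mR=-12/17
obs B: pose=(-4,7,W) → sL=6/13, sR=3/8, mL=-3/13, mR=-3/8
sensor matrix S = [[60/73, 12/17], [6/13, 3/8]]; det S = -567/32266
solve [mL_A; mL_B] = S·[w00; w01] and [mR_A; mR_B] = S·[w10; w11]:
  w00 = -1/2, w01 = 0, w10 = 0, w11 = -1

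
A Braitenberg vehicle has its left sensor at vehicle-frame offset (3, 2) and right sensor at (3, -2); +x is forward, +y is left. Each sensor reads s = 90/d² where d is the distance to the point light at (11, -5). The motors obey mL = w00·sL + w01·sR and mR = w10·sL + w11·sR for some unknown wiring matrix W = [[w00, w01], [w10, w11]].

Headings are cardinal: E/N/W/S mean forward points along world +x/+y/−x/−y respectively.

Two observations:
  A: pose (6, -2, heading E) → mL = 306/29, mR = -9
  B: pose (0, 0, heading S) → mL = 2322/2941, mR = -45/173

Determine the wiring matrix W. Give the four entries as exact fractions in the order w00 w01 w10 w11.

obs A: pose=(6,-2,E) → sL=90/29, sR=18, mL=306/29, mR=-9
obs B: pose=(0,0,S) → sL=18/17, sR=90/173, mL=2322/2941, mR=-45/173
sensor matrix S = [[90/29, 18], [18/17, 90/173]]; det S = -1487808/85289
solve [mL_A; mL_B] = S·[w00; w01] and [mR_A; mR_B] = S·[w10; w11]:
  w00 = 1/2, w01 = 1/2, w10 = 0, w11 = -1/2

1/2 1/2 0 -1/2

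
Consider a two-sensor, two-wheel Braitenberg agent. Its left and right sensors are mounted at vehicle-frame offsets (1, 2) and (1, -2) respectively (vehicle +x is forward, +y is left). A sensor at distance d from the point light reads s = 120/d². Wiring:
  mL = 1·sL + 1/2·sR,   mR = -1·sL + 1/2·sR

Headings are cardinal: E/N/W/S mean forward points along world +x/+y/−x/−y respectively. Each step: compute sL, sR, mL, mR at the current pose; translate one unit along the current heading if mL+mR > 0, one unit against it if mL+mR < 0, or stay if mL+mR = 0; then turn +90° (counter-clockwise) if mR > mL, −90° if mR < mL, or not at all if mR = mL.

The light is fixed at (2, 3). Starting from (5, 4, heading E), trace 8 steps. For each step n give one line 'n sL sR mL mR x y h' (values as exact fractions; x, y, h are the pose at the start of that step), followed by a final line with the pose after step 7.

n=0: pose=(5,4,E); sL=24/5, sR=120/17; mL=708/85, mR=-108/85; mL+mR=120/17 → advance +1; mR−mL=-48/5 → turn -1·90°
n=1: pose=(6,4,S); sL=10/3, sR=30; mL=55/3, mR=35/3; mL+mR=30 → advance +1; mR−mL=-20/3 → turn -1·90°
n=2: pose=(6,3,W); sL=120/13, sR=120/13; mL=180/13, mR=-60/13; mL+mR=120/13 → advance +1; mR−mL=-240/13 → turn -1·90°
n=3: pose=(5,3,N); sL=60, sR=60/13; mL=810/13, mR=-750/13; mL+mR=60/13 → advance +1; mR−mL=-120 → turn -1·90°
n=4: pose=(5,4,E); sL=24/5, sR=120/17; mL=708/85, mR=-108/85; mL+mR=120/17 → advance +1; mR−mL=-48/5 → turn -1·90°
n=5: pose=(6,4,S); sL=10/3, sR=30; mL=55/3, mR=35/3; mL+mR=30 → advance +1; mR−mL=-20/3 → turn -1·90°
n=6: pose=(6,3,W); sL=120/13, sR=120/13; mL=180/13, mR=-60/13; mL+mR=120/13 → advance +1; mR−mL=-240/13 → turn -1·90°
n=7: pose=(5,3,N); sL=60, sR=60/13; mL=810/13, mR=-750/13; mL+mR=60/13 → advance +1; mR−mL=-120 → turn -1·90°

0 24/5 120/17 708/85 -108/85 5 4 E
1 10/3 30 55/3 35/3 6 4 S
2 120/13 120/13 180/13 -60/13 6 3 W
3 60 60/13 810/13 -750/13 5 3 N
4 24/5 120/17 708/85 -108/85 5 4 E
5 10/3 30 55/3 35/3 6 4 S
6 120/13 120/13 180/13 -60/13 6 3 W
7 60 60/13 810/13 -750/13 5 3 N
final 5 4 E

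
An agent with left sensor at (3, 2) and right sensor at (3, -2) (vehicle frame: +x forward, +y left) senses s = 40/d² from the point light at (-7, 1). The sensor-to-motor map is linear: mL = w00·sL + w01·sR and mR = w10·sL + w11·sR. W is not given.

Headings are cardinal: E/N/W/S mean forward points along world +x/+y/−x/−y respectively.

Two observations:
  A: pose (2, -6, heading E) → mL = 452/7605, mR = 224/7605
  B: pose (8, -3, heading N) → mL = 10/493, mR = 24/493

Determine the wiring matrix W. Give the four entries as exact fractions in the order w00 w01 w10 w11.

obs A: pose=(2,-6,E) → sL=40/169, sR=8/45, mL=452/7605, mR=224/7605
obs B: pose=(8,-3,N) → sL=4/17, sR=4/29, mL=10/493, mR=24/493
sensor matrix S = [[40/169, 8/45], [4/17, 4/29]]; det S = -34432/3749265
solve [mL_A; mL_B] = S·[w00; w01] and [mR_A; mR_B] = S·[w10; w11]:
  w00 = -1/2, w01 = 1, w10 = 1/2, w11 = -1/2

-1/2 1 1/2 -1/2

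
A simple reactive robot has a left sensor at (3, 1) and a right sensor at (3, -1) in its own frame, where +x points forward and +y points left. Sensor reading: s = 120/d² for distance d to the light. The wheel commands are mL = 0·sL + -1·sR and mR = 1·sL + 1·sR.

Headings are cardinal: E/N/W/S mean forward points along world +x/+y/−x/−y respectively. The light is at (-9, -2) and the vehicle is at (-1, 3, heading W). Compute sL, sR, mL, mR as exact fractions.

left sensor world pos  = (-4, 2); dL² = 41
right sensor world pos = (-4, 4); dR² = 61
sL = 120/41 = 120/41
sR = 120/61 = 120/61
mL = 0·sL + -1·sR = -120/61
mR = 1·sL + 1·sR = 12240/2501

120/41 120/61 -120/61 12240/2501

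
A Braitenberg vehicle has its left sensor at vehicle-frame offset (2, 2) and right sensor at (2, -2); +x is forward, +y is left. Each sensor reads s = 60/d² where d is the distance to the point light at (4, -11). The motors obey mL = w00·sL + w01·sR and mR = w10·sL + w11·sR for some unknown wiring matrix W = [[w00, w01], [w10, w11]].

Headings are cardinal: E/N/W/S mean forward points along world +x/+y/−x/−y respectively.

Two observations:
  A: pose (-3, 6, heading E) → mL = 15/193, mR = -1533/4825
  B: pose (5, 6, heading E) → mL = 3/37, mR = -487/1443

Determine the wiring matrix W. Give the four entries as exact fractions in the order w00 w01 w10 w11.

1/2 0 -1/2 -1

obs A: pose=(-3,6,E) → sL=30/193, sR=6/25, mL=15/193, mR=-1533/4825
obs B: pose=(5,6,E) → sL=6/37, sR=10/39, mL=3/37, mR=-487/1443
sensor matrix S = [[30/193, 6/25], [6/37, 10/39]]; det S = 2176/2320825
solve [mL_A; mL_B] = S·[w00; w01] and [mR_A; mR_B] = S·[w10; w11]:
  w00 = 1/2, w01 = 0, w10 = -1/2, w11 = -1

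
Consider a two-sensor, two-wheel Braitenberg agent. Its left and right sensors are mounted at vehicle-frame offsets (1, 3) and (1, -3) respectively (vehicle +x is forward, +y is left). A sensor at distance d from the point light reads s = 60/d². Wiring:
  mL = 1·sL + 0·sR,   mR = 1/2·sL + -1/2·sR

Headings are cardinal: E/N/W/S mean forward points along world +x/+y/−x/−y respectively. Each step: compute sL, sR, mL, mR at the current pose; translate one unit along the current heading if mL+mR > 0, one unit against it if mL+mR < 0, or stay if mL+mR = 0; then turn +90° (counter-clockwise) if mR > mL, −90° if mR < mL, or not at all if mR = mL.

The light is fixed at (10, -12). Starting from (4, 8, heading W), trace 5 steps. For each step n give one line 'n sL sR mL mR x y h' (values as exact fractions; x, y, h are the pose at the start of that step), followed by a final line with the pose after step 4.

0 30/169 30/289 30/169 1800/48841 4 8 W
1 60/541 60/457 60/541 -2520/247237 3 8 N
2 5/51 1/6 5/51 -7/204 3 9 E
3 60/409 60/481 60/409 2160/196729 4 9 S
4 30/169 30/289 30/169 1800/48841 4 8 W
final 3 8 N

n=0: pose=(4,8,W); sL=30/169, sR=30/289; mL=30/169, mR=1800/48841; mL+mR=10470/48841 → advance +1; mR−mL=-6870/48841 → turn -1·90°
n=1: pose=(3,8,N); sL=60/541, sR=60/457; mL=60/541, mR=-2520/247237; mL+mR=24900/247237 → advance +1; mR−mL=-29940/247237 → turn -1·90°
n=2: pose=(3,9,E); sL=5/51, sR=1/6; mL=5/51, mR=-7/204; mL+mR=13/204 → advance +1; mR−mL=-9/68 → turn -1·90°
n=3: pose=(4,9,S); sL=60/409, sR=60/481; mL=60/409, mR=2160/196729; mL+mR=31020/196729 → advance +1; mR−mL=-26700/196729 → turn -1·90°
n=4: pose=(4,8,W); sL=30/169, sR=30/289; mL=30/169, mR=1800/48841; mL+mR=10470/48841 → advance +1; mR−mL=-6870/48841 → turn -1·90°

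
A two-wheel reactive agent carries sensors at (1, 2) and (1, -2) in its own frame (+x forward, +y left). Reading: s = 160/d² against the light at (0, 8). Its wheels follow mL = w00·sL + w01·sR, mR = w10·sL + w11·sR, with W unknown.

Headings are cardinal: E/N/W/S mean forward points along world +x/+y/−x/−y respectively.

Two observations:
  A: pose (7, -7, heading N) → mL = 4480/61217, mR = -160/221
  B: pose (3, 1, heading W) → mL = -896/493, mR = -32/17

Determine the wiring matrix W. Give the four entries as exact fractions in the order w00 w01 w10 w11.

obs A: pose=(7,-7,N) → sL=160/221, sR=160/277, mL=4480/61217, mR=-160/221
obs B: pose=(3,1,W) → sL=32/17, sR=160/29, mL=-896/493, mR=-32/17
sensor matrix S = [[160/221, 160/277], [32/17, 160/29]]; det S = 5160960/1775293
solve [mL_A; mL_B] = S·[w00; w01] and [mR_A; mR_B] = S·[w10; w11]:
  w00 = 1/2, w01 = -1/2, w10 = -1, w11 = 0

1/2 -1/2 -1 0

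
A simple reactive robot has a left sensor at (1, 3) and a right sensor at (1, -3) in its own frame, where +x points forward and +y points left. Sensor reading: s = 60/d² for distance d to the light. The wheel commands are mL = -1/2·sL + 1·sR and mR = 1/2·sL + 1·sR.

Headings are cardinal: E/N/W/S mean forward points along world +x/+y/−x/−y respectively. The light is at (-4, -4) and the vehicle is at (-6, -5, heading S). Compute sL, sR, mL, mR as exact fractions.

12 60/29 -114/29 234/29

left sensor world pos  = (-3, -6); dL² = 5
right sensor world pos = (-9, -6); dR² = 29
sL = 60/5 = 12
sR = 60/29 = 60/29
mL = -1/2·sL + 1·sR = -114/29
mR = 1/2·sL + 1·sR = 234/29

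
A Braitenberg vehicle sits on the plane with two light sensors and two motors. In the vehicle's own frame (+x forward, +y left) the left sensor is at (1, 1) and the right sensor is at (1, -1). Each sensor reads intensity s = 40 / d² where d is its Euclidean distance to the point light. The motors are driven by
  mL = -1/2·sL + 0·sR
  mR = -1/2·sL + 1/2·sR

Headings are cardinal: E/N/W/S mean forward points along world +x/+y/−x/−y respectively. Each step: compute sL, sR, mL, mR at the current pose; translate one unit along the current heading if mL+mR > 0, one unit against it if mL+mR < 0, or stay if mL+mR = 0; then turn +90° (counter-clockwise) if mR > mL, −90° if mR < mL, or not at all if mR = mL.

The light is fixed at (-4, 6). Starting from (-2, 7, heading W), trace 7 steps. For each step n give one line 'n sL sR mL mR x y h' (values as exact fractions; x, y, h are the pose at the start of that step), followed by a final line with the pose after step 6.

0 40 8 -20 -16 -2 7 W
1 5/2 10 -5/4 15/4 -1 7 S
2 40/17 40/17 -20/17 0 -1 6 E
3 20 4 -10 -8 -2 6 N
4 8 40 -4 16 -2 5 W
5 5 10 -5/2 5/2 -3 5 S
6 10 5 -5 -5/2 -3 5 E
final -4 5 N

n=0: pose=(-2,7,W); sL=40, sR=8; mL=-20, mR=-16; mL+mR=-36 → advance -1; mR−mL=4 → turn +1·90°
n=1: pose=(-1,7,S); sL=5/2, sR=10; mL=-5/4, mR=15/4; mL+mR=5/2 → advance +1; mR−mL=5 → turn +1·90°
n=2: pose=(-1,6,E); sL=40/17, sR=40/17; mL=-20/17, mR=0; mL+mR=-20/17 → advance -1; mR−mL=20/17 → turn +1·90°
n=3: pose=(-2,6,N); sL=20, sR=4; mL=-10, mR=-8; mL+mR=-18 → advance -1; mR−mL=2 → turn +1·90°
n=4: pose=(-2,5,W); sL=8, sR=40; mL=-4, mR=16; mL+mR=12 → advance +1; mR−mL=20 → turn +1·90°
n=5: pose=(-3,5,S); sL=5, sR=10; mL=-5/2, mR=5/2; mL+mR=0 → advance +0; mR−mL=5 → turn +1·90°
n=6: pose=(-3,5,E); sL=10, sR=5; mL=-5, mR=-5/2; mL+mR=-15/2 → advance -1; mR−mL=5/2 → turn +1·90°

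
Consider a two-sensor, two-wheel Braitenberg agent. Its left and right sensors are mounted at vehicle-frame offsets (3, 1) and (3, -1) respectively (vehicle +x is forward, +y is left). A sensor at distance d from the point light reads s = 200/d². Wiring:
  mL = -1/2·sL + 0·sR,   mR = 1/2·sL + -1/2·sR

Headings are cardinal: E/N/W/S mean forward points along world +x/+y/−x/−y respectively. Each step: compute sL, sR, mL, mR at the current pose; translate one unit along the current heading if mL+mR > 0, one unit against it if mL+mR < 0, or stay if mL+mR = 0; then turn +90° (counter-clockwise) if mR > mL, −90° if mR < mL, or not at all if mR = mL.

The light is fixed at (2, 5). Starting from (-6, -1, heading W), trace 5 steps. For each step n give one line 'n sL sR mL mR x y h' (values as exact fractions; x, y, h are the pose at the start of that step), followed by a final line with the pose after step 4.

n=0: pose=(-6,-1,W); sL=20/17, sR=100/73; mL=-10/17, mR=-120/1241; mL+mR=-50/73 → advance -1; mR−mL=610/1241 → turn +1·90°
n=1: pose=(-5,-1,S); sL=200/117, sR=40/29; mL=-100/117, mR=560/3393; mL+mR=-20/29 → advance -1; mR−mL=3460/3393 → turn +1·90°
n=2: pose=(-5,0,E); sL=25/4, sR=50/13; mL=-25/8, mR=125/104; mL+mR=-25/13 → advance -1; mR−mL=225/52 → turn +1·90°
n=3: pose=(-6,0,N); sL=40/17, sR=200/53; mL=-20/17, mR=-640/901; mL+mR=-100/53 → advance -1; mR−mL=420/901 → turn +1·90°
n=4: pose=(-6,-1,W); sL=20/17, sR=100/73; mL=-10/17, mR=-120/1241; mL+mR=-50/73 → advance -1; mR−mL=610/1241 → turn +1·90°

0 20/17 100/73 -10/17 -120/1241 -6 -1 W
1 200/117 40/29 -100/117 560/3393 -5 -1 S
2 25/4 50/13 -25/8 125/104 -5 0 E
3 40/17 200/53 -20/17 -640/901 -6 0 N
4 20/17 100/73 -10/17 -120/1241 -6 -1 W
final -5 -1 S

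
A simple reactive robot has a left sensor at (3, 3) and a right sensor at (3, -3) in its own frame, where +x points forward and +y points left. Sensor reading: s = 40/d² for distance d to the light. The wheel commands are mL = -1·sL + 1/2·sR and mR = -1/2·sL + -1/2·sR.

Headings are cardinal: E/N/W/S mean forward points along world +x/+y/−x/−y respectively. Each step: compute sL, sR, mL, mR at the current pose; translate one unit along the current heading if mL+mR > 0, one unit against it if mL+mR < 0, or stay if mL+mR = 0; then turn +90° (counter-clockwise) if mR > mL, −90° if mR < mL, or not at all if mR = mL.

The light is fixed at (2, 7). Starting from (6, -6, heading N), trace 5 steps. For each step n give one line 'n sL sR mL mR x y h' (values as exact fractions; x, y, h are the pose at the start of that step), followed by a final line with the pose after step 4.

0 40/101 40/149 -3940/15049 -5000/15049 6 -6 N
1 4/17 20/169 -506/2873 -508/2873 6 -7 E
2 8/65 40/289 -1012/18785 -2456/18785 5 -7 S
3 5/32 2/5 7/160 -89/320 5 -6 W
4 40/101 40/149 -3940/15049 -5000/15049 6 -6 N
final 6 -7 E

n=0: pose=(6,-6,N); sL=40/101, sR=40/149; mL=-3940/15049, mR=-5000/15049; mL+mR=-60/101 → advance -1; mR−mL=-1060/15049 → turn -1·90°
n=1: pose=(6,-7,E); sL=4/17, sR=20/169; mL=-506/2873, mR=-508/2873; mL+mR=-6/17 → advance -1; mR−mL=-2/2873 → turn -1·90°
n=2: pose=(5,-7,S); sL=8/65, sR=40/289; mL=-1012/18785, mR=-2456/18785; mL+mR=-12/65 → advance -1; mR−mL=-1444/18785 → turn -1·90°
n=3: pose=(5,-6,W); sL=5/32, sR=2/5; mL=7/160, mR=-89/320; mL+mR=-15/64 → advance -1; mR−mL=-103/320 → turn -1·90°
n=4: pose=(6,-6,N); sL=40/101, sR=40/149; mL=-3940/15049, mR=-5000/15049; mL+mR=-60/101 → advance -1; mR−mL=-1060/15049 → turn -1·90°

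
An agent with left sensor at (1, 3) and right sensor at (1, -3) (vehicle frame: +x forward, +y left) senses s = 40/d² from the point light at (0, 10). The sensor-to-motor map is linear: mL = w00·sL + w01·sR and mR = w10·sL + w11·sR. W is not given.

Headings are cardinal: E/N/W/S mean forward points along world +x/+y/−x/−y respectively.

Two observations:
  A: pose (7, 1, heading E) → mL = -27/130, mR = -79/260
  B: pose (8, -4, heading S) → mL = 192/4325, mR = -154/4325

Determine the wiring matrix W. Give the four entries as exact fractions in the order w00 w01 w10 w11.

-1 1 -1 1/2

obs A: pose=(7,1,E) → sL=2/5, sR=5/26, mL=-27/130, mR=-79/260
obs B: pose=(8,-4,S) → sL=20/173, sR=4/25, mL=192/4325, mR=-154/4325
sensor matrix S = [[2/5, 5/26], [20/173, 4/25]]; det S = 11742/281125
solve [mL_A; mL_B] = S·[w00; w01] and [mR_A; mR_B] = S·[w10; w11]:
  w00 = -1, w01 = 1, w10 = -1, w11 = 1/2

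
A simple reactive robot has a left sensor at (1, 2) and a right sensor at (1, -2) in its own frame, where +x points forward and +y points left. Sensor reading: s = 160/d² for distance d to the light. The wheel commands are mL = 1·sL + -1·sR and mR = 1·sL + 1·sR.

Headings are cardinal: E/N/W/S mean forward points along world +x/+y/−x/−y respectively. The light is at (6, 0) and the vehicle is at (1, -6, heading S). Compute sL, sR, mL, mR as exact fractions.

80/29 80/49 1600/1421 6240/1421

left sensor world pos  = (3, -7); dL² = 58
right sensor world pos = (-1, -7); dR² = 98
sL = 160/58 = 80/29
sR = 160/98 = 80/49
mL = 1·sL + -1·sR = 1600/1421
mR = 1·sL + 1·sR = 6240/1421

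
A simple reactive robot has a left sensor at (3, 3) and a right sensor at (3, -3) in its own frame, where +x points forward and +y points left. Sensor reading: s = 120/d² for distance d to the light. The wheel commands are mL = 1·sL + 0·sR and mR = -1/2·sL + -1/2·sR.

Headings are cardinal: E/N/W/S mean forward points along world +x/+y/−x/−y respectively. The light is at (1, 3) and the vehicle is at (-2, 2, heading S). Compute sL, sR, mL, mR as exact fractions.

15/2 30/13 15/2 -255/52

left sensor world pos  = (1, -1); dL² = 16
right sensor world pos = (-5, -1); dR² = 52
sL = 120/16 = 15/2
sR = 120/52 = 30/13
mL = 1·sL + 0·sR = 15/2
mR = -1/2·sL + -1/2·sR = -255/52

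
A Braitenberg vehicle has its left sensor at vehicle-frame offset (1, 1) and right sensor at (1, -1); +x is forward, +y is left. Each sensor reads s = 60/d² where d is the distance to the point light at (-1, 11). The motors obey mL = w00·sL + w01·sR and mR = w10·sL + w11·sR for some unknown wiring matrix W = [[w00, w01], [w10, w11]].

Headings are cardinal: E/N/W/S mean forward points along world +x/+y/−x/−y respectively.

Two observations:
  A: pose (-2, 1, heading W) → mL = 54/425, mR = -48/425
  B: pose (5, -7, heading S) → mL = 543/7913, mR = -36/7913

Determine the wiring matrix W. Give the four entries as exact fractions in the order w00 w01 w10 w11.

obs A: pose=(-2,1,W) → sL=12/25, sR=12/17, mL=54/425, mR=-48/425
obs B: pose=(5,-7,S) → sL=6/41, sR=30/193, mL=543/7913, mR=-36/7913
sensor matrix S = [[12/25, 12/17], [6/41, 30/193]]; det S = -19296/672605
solve [mL_A; mL_B] = S·[w00; w01] and [mR_A; mR_B] = S·[w10; w11]:
  w00 = 1, w01 = -1/2, w10 = 1/2, w11 = -1/2

1 -1/2 1/2 -1/2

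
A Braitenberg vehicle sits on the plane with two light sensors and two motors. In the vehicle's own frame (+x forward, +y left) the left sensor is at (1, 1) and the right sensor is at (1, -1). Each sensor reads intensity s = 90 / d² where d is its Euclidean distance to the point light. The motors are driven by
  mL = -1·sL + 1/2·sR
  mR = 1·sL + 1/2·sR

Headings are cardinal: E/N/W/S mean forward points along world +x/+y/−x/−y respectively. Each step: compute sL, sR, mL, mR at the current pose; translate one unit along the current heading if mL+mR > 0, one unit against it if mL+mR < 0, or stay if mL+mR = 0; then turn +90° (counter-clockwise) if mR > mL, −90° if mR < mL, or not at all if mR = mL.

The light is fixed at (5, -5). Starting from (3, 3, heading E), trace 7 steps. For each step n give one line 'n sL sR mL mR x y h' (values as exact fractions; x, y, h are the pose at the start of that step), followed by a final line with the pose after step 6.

n=0: pose=(3,3,E); sL=45/41, sR=9/5; mL=-81/410, mR=819/410; mL+mR=9/5 → advance +1; mR−mL=90/41 → turn +1·90°
n=1: pose=(4,3,N); sL=18/17, sR=10/9; mL=-77/153, mR=247/153; mL+mR=10/9 → advance +1; mR−mL=36/17 → turn +1·90°
n=2: pose=(4,4,W); sL=45/34, sR=45/52; mL=-1575/1768, mR=3105/1768; mL+mR=45/52 → advance +1; mR−mL=45/17 → turn +1·90°
n=3: pose=(3,4,S); sL=18/13, sR=90/73; mL=-729/949, mR=1899/949; mL+mR=90/73 → advance +1; mR−mL=36/13 → turn +1·90°
n=4: pose=(3,3,E); sL=45/41, sR=9/5; mL=-81/410, mR=819/410; mL+mR=9/5 → advance +1; mR−mL=90/41 → turn +1·90°
n=5: pose=(4,3,N); sL=18/17, sR=10/9; mL=-77/153, mR=247/153; mL+mR=10/9 → advance +1; mR−mL=36/17 → turn +1·90°
n=6: pose=(4,4,W); sL=45/34, sR=45/52; mL=-1575/1768, mR=3105/1768; mL+mR=45/52 → advance +1; mR−mL=45/17 → turn +1·90°

0 45/41 9/5 -81/410 819/410 3 3 E
1 18/17 10/9 -77/153 247/153 4 3 N
2 45/34 45/52 -1575/1768 3105/1768 4 4 W
3 18/13 90/73 -729/949 1899/949 3 4 S
4 45/41 9/5 -81/410 819/410 3 3 E
5 18/17 10/9 -77/153 247/153 4 3 N
6 45/34 45/52 -1575/1768 3105/1768 4 4 W
final 3 4 S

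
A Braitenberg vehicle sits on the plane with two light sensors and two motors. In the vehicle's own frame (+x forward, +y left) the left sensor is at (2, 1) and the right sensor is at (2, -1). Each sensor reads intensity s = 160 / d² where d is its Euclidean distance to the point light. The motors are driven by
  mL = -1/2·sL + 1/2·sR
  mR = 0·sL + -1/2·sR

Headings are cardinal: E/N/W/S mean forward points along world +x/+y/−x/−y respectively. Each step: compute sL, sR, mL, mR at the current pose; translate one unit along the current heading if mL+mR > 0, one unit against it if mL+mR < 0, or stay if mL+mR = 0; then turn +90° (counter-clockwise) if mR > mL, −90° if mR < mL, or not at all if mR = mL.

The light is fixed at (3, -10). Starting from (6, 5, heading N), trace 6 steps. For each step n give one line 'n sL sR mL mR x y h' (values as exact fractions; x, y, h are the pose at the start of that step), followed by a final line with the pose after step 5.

n=0: pose=(6,5,N); sL=160/293, sR=32/61; mL=-192/17873, mR=-16/61; mL+mR=-80/293 → advance -1; mR−mL=-4496/17873 → turn -1·90°
n=1: pose=(6,4,E); sL=16/25, sR=80/97; mL=224/2425, mR=-40/97; mL+mR=-8/25 → advance -1; mR−mL=-1224/2425 → turn -1·90°
n=2: pose=(5,4,S); sL=160/153, sR=32/29; mL=128/4437, mR=-16/29; mL+mR=-80/153 → advance -1; mR−mL=-2576/4437 → turn -1·90°
n=3: pose=(5,5,W); sL=40/49, sR=5/8; mL=-75/784, mR=-5/16; mL+mR=-20/49 → advance -1; mR−mL=-85/392 → turn -1·90°
n=4: pose=(6,5,N); sL=160/293, sR=32/61; mL=-192/17873, mR=-16/61; mL+mR=-80/293 → advance -1; mR−mL=-4496/17873 → turn -1·90°
n=5: pose=(6,4,E); sL=16/25, sR=80/97; mL=224/2425, mR=-40/97; mL+mR=-8/25 → advance -1; mR−mL=-1224/2425 → turn -1·90°

0 160/293 32/61 -192/17873 -16/61 6 5 N
1 16/25 80/97 224/2425 -40/97 6 4 E
2 160/153 32/29 128/4437 -16/29 5 4 S
3 40/49 5/8 -75/784 -5/16 5 5 W
4 160/293 32/61 -192/17873 -16/61 6 5 N
5 16/25 80/97 224/2425 -40/97 6 4 E
final 5 4 S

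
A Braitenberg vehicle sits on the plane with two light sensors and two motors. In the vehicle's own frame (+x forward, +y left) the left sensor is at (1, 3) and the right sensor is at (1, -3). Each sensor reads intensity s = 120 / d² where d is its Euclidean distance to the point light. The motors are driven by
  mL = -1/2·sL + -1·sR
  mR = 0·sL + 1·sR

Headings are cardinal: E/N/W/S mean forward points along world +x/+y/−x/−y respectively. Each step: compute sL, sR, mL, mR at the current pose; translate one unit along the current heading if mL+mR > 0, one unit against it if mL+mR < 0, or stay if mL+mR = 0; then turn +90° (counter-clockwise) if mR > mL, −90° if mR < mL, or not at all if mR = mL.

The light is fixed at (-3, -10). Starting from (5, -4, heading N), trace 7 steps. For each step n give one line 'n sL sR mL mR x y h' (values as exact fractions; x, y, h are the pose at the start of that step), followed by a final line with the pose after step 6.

0 60/37 12/17 -954/629 12/17 5 -4 N
1 120/53 120/113 -13140/5989 120/113 5 -5 W
2 3/4 30/13 -279/104 30/13 6 -5 S
3 120/181 120/109 -28260/19729 120/109 6 -4 E
4 60/37 12/17 -954/629 12/17 5 -4 N
5 120/53 120/113 -13140/5989 120/113 5 -5 W
6 3/4 30/13 -279/104 30/13 6 -5 S
final 6 -4 E

n=0: pose=(5,-4,N); sL=60/37, sR=12/17; mL=-954/629, mR=12/17; mL+mR=-30/37 → advance -1; mR−mL=1398/629 → turn +1·90°
n=1: pose=(5,-5,W); sL=120/53, sR=120/113; mL=-13140/5989, mR=120/113; mL+mR=-60/53 → advance -1; mR−mL=19500/5989 → turn +1·90°
n=2: pose=(6,-5,S); sL=3/4, sR=30/13; mL=-279/104, mR=30/13; mL+mR=-3/8 → advance -1; mR−mL=519/104 → turn +1·90°
n=3: pose=(6,-4,E); sL=120/181, sR=120/109; mL=-28260/19729, mR=120/109; mL+mR=-60/181 → advance -1; mR−mL=49980/19729 → turn +1·90°
n=4: pose=(5,-4,N); sL=60/37, sR=12/17; mL=-954/629, mR=12/17; mL+mR=-30/37 → advance -1; mR−mL=1398/629 → turn +1·90°
n=5: pose=(5,-5,W); sL=120/53, sR=120/113; mL=-13140/5989, mR=120/113; mL+mR=-60/53 → advance -1; mR−mL=19500/5989 → turn +1·90°
n=6: pose=(6,-5,S); sL=3/4, sR=30/13; mL=-279/104, mR=30/13; mL+mR=-3/8 → advance -1; mR−mL=519/104 → turn +1·90°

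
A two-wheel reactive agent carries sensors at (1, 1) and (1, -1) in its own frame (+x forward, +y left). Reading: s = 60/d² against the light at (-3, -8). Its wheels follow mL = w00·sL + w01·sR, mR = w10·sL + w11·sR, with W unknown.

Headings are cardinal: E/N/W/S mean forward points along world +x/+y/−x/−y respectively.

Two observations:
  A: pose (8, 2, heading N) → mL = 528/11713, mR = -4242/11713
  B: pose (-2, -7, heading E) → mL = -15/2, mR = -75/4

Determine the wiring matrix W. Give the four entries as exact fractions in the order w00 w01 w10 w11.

obs A: pose=(8,2,N) → sL=60/221, sR=12/53, mL=528/11713, mR=-4242/11713
obs B: pose=(-2,-7,E) → sL=15/2, sR=15, mL=-15/2, mR=-75/4
sensor matrix S = [[60/221, 12/53], [15/2, 15]]; det S = 27810/11713
solve [mL_A; mL_B] = S·[w00; w01] and [mR_A; mR_B] = S·[w10; w11]:
  w00 = 1, w01 = -1, w10 = -1/2, w11 = -1

1 -1 -1/2 -1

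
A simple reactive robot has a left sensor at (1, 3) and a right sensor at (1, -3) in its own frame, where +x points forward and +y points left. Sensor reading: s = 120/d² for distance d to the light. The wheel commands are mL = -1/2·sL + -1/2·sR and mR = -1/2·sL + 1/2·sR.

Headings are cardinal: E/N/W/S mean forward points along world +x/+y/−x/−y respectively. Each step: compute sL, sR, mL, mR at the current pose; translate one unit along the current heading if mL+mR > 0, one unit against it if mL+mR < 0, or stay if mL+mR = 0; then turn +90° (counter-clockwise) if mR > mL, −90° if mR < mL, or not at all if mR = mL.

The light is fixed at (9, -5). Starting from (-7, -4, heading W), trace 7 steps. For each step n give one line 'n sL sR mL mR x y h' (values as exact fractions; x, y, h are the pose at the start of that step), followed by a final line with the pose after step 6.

0 120/293 24/61 -7176/17873 -144/17873 -7 -4 W
1 5/6 10/27 -65/108 -25/108 -6 -4 S
2 120/221 120/197 -25080/43537 1440/43537 -6 -3 E
3 12/37 60/89 -1644/3293 576/3293 -7 -3 N
4 120/293 24/61 -7176/17873 -144/17873 -7 -4 W
5 5/6 10/27 -65/108 -25/108 -6 -4 S
6 120/221 120/197 -25080/43537 1440/43537 -6 -3 E
final -7 -3 N

n=0: pose=(-7,-4,W); sL=120/293, sR=24/61; mL=-7176/17873, mR=-144/17873; mL+mR=-120/293 → advance -1; mR−mL=24/61 → turn +1·90°
n=1: pose=(-6,-4,S); sL=5/6, sR=10/27; mL=-65/108, mR=-25/108; mL+mR=-5/6 → advance -1; mR−mL=10/27 → turn +1·90°
n=2: pose=(-6,-3,E); sL=120/221, sR=120/197; mL=-25080/43537, mR=1440/43537; mL+mR=-120/221 → advance -1; mR−mL=120/197 → turn +1·90°
n=3: pose=(-7,-3,N); sL=12/37, sR=60/89; mL=-1644/3293, mR=576/3293; mL+mR=-12/37 → advance -1; mR−mL=60/89 → turn +1·90°
n=4: pose=(-7,-4,W); sL=120/293, sR=24/61; mL=-7176/17873, mR=-144/17873; mL+mR=-120/293 → advance -1; mR−mL=24/61 → turn +1·90°
n=5: pose=(-6,-4,S); sL=5/6, sR=10/27; mL=-65/108, mR=-25/108; mL+mR=-5/6 → advance -1; mR−mL=10/27 → turn +1·90°
n=6: pose=(-6,-3,E); sL=120/221, sR=120/197; mL=-25080/43537, mR=1440/43537; mL+mR=-120/221 → advance -1; mR−mL=120/197 → turn +1·90°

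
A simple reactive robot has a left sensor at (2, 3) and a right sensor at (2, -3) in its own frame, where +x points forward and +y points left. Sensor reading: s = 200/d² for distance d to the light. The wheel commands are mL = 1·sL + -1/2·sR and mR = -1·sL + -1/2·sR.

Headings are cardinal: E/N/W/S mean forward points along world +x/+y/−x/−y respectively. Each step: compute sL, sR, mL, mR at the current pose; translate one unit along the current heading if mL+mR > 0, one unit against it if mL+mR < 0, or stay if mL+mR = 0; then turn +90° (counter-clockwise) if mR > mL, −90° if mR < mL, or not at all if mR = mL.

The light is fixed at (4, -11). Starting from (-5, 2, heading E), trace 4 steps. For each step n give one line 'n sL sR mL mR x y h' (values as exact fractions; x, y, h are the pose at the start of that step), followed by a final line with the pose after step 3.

0 40/61 200/149 -140/9089 -12060/9089 -5 2 E
1 20/17 20/29 410/493 -750/493 -6 2 S
2 40/53 200/433 12020/22949 -22620/22949 -6 3 W
3 1/2 50/73 23/146 -123/146 -5 3 N
final -5 2 E

n=0: pose=(-5,2,E); sL=40/61, sR=200/149; mL=-140/9089, mR=-12060/9089; mL+mR=-200/149 → advance -1; mR−mL=-80/61 → turn -1·90°
n=1: pose=(-6,2,S); sL=20/17, sR=20/29; mL=410/493, mR=-750/493; mL+mR=-20/29 → advance -1; mR−mL=-40/17 → turn -1·90°
n=2: pose=(-6,3,W); sL=40/53, sR=200/433; mL=12020/22949, mR=-22620/22949; mL+mR=-200/433 → advance -1; mR−mL=-80/53 → turn -1·90°
n=3: pose=(-5,3,N); sL=1/2, sR=50/73; mL=23/146, mR=-123/146; mL+mR=-50/73 → advance -1; mR−mL=-1 → turn -1·90°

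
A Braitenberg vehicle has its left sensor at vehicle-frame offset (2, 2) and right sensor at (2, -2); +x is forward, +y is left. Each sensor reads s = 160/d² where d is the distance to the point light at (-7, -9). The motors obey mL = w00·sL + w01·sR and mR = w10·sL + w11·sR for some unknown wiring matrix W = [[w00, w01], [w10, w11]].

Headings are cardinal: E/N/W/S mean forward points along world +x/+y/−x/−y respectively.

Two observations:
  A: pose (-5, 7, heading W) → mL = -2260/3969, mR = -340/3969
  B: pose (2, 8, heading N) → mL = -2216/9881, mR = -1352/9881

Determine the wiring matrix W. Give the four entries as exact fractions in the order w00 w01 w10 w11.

obs A: pose=(-5,7,W) → sL=40/49, sR=40/81, mL=-2260/3969, mR=-340/3969
obs B: pose=(2,8,N) → sL=16/41, sR=80/241, mL=-2216/9881, mR=-1352/9881
sensor matrix S = [[40/49, 40/81], [16/41, 80/241]]; det S = 3069440/39217689
solve [mL_A; mL_B] = S·[w00; w01] and [mR_A; mR_B] = S·[w10; w11]:
  w00 = -1, w01 = 1/2, w10 = 1/2, w11 = -1

-1 1/2 1/2 -1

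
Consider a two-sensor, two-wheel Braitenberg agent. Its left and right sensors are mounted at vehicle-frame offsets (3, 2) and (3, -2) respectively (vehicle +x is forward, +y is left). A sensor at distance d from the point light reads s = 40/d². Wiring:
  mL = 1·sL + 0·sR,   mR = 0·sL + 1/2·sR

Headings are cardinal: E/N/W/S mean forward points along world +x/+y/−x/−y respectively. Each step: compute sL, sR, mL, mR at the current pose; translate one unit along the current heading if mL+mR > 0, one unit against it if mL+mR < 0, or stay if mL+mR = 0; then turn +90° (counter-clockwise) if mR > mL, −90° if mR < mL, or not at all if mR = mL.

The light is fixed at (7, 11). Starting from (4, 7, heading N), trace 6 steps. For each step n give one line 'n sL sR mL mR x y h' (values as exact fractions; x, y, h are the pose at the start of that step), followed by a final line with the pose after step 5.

0 20/13 20 20/13 10 4 7 N
1 40/61 40/37 40/61 20/37 4 8 W
2 10/9 10 10/9 5 3 8 N
3 8/13 40/49 8/13 20/49 3 9 W
4 4/5 4 4/5 2 2 9 N
5 40/73 8/13 40/73 4/13 2 10 W
final 1 10 N

n=0: pose=(4,7,N); sL=20/13, sR=20; mL=20/13, mR=10; mL+mR=150/13 → advance +1; mR−mL=110/13 → turn +1·90°
n=1: pose=(4,8,W); sL=40/61, sR=40/37; mL=40/61, mR=20/37; mL+mR=2700/2257 → advance +1; mR−mL=-260/2257 → turn -1·90°
n=2: pose=(3,8,N); sL=10/9, sR=10; mL=10/9, mR=5; mL+mR=55/9 → advance +1; mR−mL=35/9 → turn +1·90°
n=3: pose=(3,9,W); sL=8/13, sR=40/49; mL=8/13, mR=20/49; mL+mR=652/637 → advance +1; mR−mL=-132/637 → turn -1·90°
n=4: pose=(2,9,N); sL=4/5, sR=4; mL=4/5, mR=2; mL+mR=14/5 → advance +1; mR−mL=6/5 → turn +1·90°
n=5: pose=(2,10,W); sL=40/73, sR=8/13; mL=40/73, mR=4/13; mL+mR=812/949 → advance +1; mR−mL=-228/949 → turn -1·90°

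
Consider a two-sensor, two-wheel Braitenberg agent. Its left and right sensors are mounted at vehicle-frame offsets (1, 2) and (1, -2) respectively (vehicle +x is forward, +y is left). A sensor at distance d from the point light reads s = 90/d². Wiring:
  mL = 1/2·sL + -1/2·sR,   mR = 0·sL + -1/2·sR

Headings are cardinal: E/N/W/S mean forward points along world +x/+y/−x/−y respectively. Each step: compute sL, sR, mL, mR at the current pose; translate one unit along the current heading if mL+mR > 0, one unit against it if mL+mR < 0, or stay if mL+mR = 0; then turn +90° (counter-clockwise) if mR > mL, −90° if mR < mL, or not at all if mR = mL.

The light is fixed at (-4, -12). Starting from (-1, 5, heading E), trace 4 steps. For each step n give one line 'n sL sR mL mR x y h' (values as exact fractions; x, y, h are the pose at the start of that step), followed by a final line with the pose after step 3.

0 90/377 90/241 -6120/90857 -45/241 -1 5 E
1 45/136 45/128 -45/4352 -45/256 -2 5 S
2 90/257 90/401 6480/103057 -45/401 -2 6 W
3 45/181 45/193 270/34933 -45/386 -1 6 N
final -1 5 E

n=0: pose=(-1,5,E); sL=90/377, sR=90/241; mL=-6120/90857, mR=-45/241; mL+mR=-23085/90857 → advance -1; mR−mL=-45/377 → turn -1·90°
n=1: pose=(-2,5,S); sL=45/136, sR=45/128; mL=-45/4352, mR=-45/256; mL+mR=-405/2176 → advance -1; mR−mL=-45/272 → turn -1·90°
n=2: pose=(-2,6,W); sL=90/257, sR=90/401; mL=6480/103057, mR=-45/401; mL+mR=-5085/103057 → advance -1; mR−mL=-45/257 → turn -1·90°
n=3: pose=(-1,6,N); sL=45/181, sR=45/193; mL=270/34933, mR=-45/386; mL+mR=-7605/69866 → advance -1; mR−mL=-45/362 → turn -1·90°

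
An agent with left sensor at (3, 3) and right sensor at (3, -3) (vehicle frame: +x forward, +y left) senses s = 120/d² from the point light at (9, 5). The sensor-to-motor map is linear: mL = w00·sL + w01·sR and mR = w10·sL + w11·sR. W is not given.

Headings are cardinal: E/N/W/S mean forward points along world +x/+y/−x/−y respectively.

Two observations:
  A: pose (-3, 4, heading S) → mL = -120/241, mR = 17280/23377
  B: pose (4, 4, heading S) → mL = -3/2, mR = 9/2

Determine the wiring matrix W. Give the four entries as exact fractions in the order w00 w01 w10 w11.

obs A: pose=(-3,4,S) → sL=120/97, sR=120/241, mL=-120/241, mR=17280/23377
obs B: pose=(4,4,S) → sL=6, sR=3/2, mL=-3/2, mR=9/2
sensor matrix S = [[120/97, 120/241], [6, 3/2]]; det S = -26460/23377
solve [mL_A; mL_B] = S·[w00; w01] and [mR_A; mR_B] = S·[w10; w11]:
  w00 = 0, w01 = -1, w10 = 1, w11 = -1

0 -1 1 -1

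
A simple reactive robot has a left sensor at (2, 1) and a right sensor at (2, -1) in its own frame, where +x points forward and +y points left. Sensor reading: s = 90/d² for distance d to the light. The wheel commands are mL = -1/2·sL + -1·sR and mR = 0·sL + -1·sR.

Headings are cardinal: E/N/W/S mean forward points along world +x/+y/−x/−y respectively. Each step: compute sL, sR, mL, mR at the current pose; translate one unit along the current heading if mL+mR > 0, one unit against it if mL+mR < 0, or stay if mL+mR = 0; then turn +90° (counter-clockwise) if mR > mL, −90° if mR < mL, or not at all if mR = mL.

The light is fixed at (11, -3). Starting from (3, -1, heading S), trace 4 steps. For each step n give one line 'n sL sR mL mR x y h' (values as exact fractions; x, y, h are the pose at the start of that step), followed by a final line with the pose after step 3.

0 90/49 10/9 -895/441 -10/9 3 -1 S
1 45/26 9/4 -81/26 -9/4 3 0 E
2 18/25 90/89 -3051/2225 -90/89 2 0 N
3 45/61 9/13 -1683/1586 -9/13 2 -1 W
final 3 -1 S

n=0: pose=(3,-1,S); sL=90/49, sR=10/9; mL=-895/441, mR=-10/9; mL+mR=-1385/441 → advance -1; mR−mL=45/49 → turn +1·90°
n=1: pose=(3,0,E); sL=45/26, sR=9/4; mL=-81/26, mR=-9/4; mL+mR=-279/52 → advance -1; mR−mL=45/52 → turn +1·90°
n=2: pose=(2,0,N); sL=18/25, sR=90/89; mL=-3051/2225, mR=-90/89; mL+mR=-5301/2225 → advance -1; mR−mL=9/25 → turn +1·90°
n=3: pose=(2,-1,W); sL=45/61, sR=9/13; mL=-1683/1586, mR=-9/13; mL+mR=-2781/1586 → advance -1; mR−mL=45/122 → turn +1·90°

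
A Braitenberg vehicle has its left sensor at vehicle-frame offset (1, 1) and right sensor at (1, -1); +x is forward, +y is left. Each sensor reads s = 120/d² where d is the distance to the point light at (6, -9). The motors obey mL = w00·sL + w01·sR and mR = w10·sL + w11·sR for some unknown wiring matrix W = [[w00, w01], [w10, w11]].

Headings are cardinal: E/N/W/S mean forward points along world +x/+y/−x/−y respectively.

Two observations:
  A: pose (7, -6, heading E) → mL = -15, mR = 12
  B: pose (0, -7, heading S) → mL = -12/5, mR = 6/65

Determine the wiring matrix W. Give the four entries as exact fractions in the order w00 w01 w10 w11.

0 -1 -1/2 1

obs A: pose=(7,-6,E) → sL=6, sR=15, mL=-15, mR=12
obs B: pose=(0,-7,S) → sL=60/13, sR=12/5, mL=-12/5, mR=6/65
sensor matrix S = [[6, 15], [60/13, 12/5]]; det S = -3564/65
solve [mL_A; mL_B] = S·[w00; w01] and [mR_A; mR_B] = S·[w10; w11]:
  w00 = 0, w01 = -1, w10 = -1/2, w11 = 1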